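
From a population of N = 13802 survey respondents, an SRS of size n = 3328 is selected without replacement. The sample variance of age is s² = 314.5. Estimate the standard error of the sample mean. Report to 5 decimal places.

Under SRS without replacement, Var(ȳ) = (1 − f)·s²/n with f = n/N = 3328/13802 = 0.24112447.
Var(ȳ) = (1 − 0.24112447)·314.5/3328 = 0.75887553·0.094501202 = 0.071714649.
SE(ȳ) = √(0.071714649) = 0.26780.

0.26780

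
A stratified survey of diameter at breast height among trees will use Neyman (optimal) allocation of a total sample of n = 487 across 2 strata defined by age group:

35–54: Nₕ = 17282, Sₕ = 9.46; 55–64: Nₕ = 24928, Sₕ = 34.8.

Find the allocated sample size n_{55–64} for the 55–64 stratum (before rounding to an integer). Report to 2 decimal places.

409.77

Neyman allocation: nₕ = n·NₕSₕ / Σⱼ NⱼSⱼ.
Σ NⱼSⱼ = 17282·9.46 + 24928·34.8 = 1.0309821 × 10^6.
n_{55–64} = 487·24928·34.8 / (1.0309821 × 10^6) = 409.77.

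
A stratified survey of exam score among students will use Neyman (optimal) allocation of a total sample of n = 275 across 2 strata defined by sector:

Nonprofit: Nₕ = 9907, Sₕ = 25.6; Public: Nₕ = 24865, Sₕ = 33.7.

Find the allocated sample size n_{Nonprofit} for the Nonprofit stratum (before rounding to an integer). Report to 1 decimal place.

Neyman allocation: nₕ = n·NₕSₕ / Σⱼ NⱼSⱼ.
Σ NⱼSⱼ = 9907·25.6 + 24865·33.7 = 1.0915697 × 10^6.
n_{Nonprofit} = 275·9907·25.6 / (1.0915697 × 10^6) = 63.9.

63.9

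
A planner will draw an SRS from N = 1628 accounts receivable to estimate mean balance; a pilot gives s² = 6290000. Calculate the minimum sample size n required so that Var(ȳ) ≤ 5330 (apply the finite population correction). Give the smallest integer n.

685

Without fpc, n₀ = s²/D = 6290000/5330 = 1180.1126.
With fpc, (1 − n/N)·s²/n ≤ D requires n ≥ n₀/(1 + n₀/N) = 1180.1126/(1 + 1180.1126/1628) = 684.1689.
Rounding up, n = 685.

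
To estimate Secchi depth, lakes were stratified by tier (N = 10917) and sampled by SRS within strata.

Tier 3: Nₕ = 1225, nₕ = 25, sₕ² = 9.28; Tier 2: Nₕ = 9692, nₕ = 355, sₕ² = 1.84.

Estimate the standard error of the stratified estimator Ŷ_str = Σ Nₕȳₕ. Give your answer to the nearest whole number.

Var(Ŷ_str) = Σₕ Nₕ²(1 − fₕ)sₕ²/nₕ.
Tier 3: 1225²·(1 − 25/1225)·9.28/25 = 545664.
Tier 2: 9692²·(1 − 355/9692)·1.84/355 = 469040.38.
Sum = 1.0147044 × 10^6.
SE = √(1.0147044 × 10^6) = 1007.

1007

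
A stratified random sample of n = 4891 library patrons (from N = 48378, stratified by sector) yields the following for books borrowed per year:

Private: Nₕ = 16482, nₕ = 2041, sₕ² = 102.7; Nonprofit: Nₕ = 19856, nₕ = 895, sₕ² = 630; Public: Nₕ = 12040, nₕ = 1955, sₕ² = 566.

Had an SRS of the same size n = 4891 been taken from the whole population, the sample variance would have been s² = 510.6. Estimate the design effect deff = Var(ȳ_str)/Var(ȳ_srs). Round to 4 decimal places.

Var(ȳ_str) = Σ Wₕ²(1−fₕ)sₕ²/nₕ with Wₕ = Nₕ/48378:
  Private: (16482/48378)²·(1−2041/16482)·102.7/2041 = 0.0051172755
  Nonprofit: (19856/48378)²·(1−895/19856)·630/895 = 0.11323344
  Public: (12040/48378)²·(1−1955/12040)·566/1955 = 0.015020218
  → Var(ȳ_str) = 0.13337093.
Var(ȳ_srs) = (1 − 4891/48378)·510.6/4891 = 0.093841445.
deff = 0.13337093 / 0.093841445 = 1.4212.

1.4212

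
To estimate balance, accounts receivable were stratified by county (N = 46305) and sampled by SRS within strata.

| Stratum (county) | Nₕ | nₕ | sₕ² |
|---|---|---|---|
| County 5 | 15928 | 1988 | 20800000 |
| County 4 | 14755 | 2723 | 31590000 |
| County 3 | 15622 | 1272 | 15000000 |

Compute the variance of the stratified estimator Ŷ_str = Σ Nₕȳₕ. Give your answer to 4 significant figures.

7.026 × 10^12

Var(Ŷ_str) = Σₕ Nₕ²(1 − fₕ)sₕ²/nₕ.
County 5: 15928²·(1 − 1988/15928)·20800000/1988 = 2.3231164 × 10^12.
County 4: 14755²·(1 − 2723/14755)·31590000/2723 = 2.0595817 × 10^12.
County 3: 15622²·(1 − 1272/15622)·15000000/1272 = 2.6435814 × 10^12.
Sum = 7.0262795 × 10^12.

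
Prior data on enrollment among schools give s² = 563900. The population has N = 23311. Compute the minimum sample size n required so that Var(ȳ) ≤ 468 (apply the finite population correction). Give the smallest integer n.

1146

Without fpc, n₀ = s²/D = 563900/468 = 1204.9145.
With fpc, (1 − n/N)·s²/n ≤ D requires n ≥ n₀/(1 + n₀/N) = 1204.9145/(1 + 1204.9145/23311) = 1145.6951.
Rounding up, n = 1146.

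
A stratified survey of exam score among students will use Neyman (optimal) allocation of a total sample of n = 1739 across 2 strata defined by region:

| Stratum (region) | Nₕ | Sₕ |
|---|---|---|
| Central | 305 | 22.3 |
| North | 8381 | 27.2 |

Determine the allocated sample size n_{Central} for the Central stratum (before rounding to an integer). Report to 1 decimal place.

50.4

Neyman allocation: nₕ = n·NₕSₕ / Σⱼ NⱼSⱼ.
Σ NⱼSⱼ = 305·22.3 + 8381·27.2 = 234764.7.
n_{Central} = 1739·305·22.3 / 234764.7 = 50.4.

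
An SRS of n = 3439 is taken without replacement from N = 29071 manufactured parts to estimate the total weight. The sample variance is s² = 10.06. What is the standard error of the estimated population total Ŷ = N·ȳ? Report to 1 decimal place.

1476.4

Var(Ŷ) = N²·Var(ȳ) = N²·(1 − n/N)·s²/n.
f = 3439/29071 = 0.11829658; Var(ȳ) = 0.88170342·10.06/3439 = 0.0025792196.
Var(Ŷ) = 29071² · 0.0025792196 = 2.1797579 × 10^6.
SE(Ŷ) = √(2.1797579 × 10^6) = 1476.4.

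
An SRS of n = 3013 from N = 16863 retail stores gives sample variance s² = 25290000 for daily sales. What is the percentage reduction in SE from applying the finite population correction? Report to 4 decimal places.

9.3730

f = n/N = 3013/16863 = 0.17867521.
SE_no-fpc = √(s²/n) = 91.616743; SE_fpc = √((1−f)s²/n) = 83.02948.
Ratio = √(1−f) = 0.90626971. Reduction = 100·(1 − 0.90626971) = 9.3730%.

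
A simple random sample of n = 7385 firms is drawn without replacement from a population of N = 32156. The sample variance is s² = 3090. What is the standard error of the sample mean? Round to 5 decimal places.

Under SRS without replacement, Var(ȳ) = (1 − f)·s²/n with f = n/N = 7385/32156 = 0.22966165.
Var(ȳ) = (1 − 0.22966165)·3090/7385 = 0.77033835·0.41841571 = 0.32232167.
SE(ȳ) = √(0.32232167) = 0.56773.

0.56773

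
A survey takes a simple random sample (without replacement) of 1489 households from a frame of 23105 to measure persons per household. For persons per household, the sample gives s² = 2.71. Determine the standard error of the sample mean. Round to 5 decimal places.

0.04126

Under SRS without replacement, Var(ȳ) = (1 − f)·s²/n with f = n/N = 1489/23105 = 0.06444493.
Var(ȳ) = (1 − 0.06444493)·2.71/1489 = 0.93555507·0.0018200134 = 0.0017027228.
SE(ȳ) = √(0.0017027228) = 0.04126.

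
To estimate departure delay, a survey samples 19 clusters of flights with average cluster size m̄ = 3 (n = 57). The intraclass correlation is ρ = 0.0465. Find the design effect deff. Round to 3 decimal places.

1.093

deff = 1 + (3 − 1)·0.0465 = 1 + 0.093 = 1.093.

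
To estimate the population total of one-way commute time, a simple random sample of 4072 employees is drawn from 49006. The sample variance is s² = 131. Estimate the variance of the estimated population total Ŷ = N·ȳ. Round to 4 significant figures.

7.084 × 10^7

Var(Ŷ) = N²·Var(ȳ) = N²·(1 − n/N)·s²/n.
f = 4072/49006 = 0.08309187; Var(ȳ) = 0.91690813·131/4072 = 0.029497781.
Var(Ŷ) = 49006² · 0.029497781 = 7.0841518 × 10^7.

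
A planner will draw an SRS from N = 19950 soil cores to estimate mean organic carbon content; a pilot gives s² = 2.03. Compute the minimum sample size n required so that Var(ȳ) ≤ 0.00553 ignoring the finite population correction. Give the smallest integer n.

Without fpc, n₀ = s²/D = 2.03/0.00553 = 367.0886.
Rounding up, n = 368.

368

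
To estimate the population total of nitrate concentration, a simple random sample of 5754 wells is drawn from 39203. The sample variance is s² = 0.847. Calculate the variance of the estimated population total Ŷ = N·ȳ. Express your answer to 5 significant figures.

193030

Var(Ŷ) = N²·Var(ȳ) = N²·(1 − n/N)·s²/n.
f = 5754/39203 = 0.14677448; Var(ȳ) = 0.85322552·0.847/5754 = 1.2559646 × 10^-4.
Var(Ŷ) = 39203² · (1.2559646 × 10^-4) = 193026.09.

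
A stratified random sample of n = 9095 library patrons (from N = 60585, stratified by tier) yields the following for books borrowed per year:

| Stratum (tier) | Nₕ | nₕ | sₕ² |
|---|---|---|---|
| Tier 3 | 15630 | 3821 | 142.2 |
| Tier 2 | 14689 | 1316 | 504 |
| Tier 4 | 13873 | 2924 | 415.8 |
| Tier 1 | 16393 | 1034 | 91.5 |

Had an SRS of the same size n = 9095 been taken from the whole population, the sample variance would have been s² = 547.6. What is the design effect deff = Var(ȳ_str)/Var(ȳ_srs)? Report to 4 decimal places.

Var(ȳ_str) = Σ Wₕ²(1−fₕ)sₕ²/nₕ with Wₕ = Nₕ/60585:
  Tier 3: (15630/60585)²·(1−3821/15630)·142.2/3821 = 0.0018713906
  Tier 2: (14689/60585)²·(1−1316/14689)·504/1316 = 0.020495829
  Tier 4: (13873/60585)²·(1−2924/13873)·415.8/2924 = 0.0058846649
  Tier 1: (16393/60585)²·(1−1034/16393)·91.5/1034 = 0.0060700422
  → Var(ȳ_str) = 0.034321927.
Var(ȳ_srs) = (1 − 9095/60585)·547.6/9095 = 0.051170365.
deff = 0.034321927 / 0.051170365 = 0.6707.

0.6707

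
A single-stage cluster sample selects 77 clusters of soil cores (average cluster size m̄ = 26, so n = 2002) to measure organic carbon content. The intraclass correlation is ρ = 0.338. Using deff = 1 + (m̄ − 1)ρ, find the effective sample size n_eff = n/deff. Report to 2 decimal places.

211.85

deff = 1 + (26 − 1)·0.338 = 1 + 8.45 = 9.45.
n_eff = 2002 / 9.45 = 211.85.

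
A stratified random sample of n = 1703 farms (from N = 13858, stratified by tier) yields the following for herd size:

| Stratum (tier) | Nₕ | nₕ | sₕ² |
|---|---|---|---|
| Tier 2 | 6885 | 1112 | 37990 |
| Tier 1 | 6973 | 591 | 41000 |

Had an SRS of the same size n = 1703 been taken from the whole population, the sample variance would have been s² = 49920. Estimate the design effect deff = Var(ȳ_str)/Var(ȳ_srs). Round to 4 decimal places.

Var(ȳ_str) = Σ Wₕ²(1−fₕ)sₕ²/nₕ with Wₕ = Nₕ/13858:
  Tier 2: (6885/13858)²·(1−1112/6885)·37990/1112 = 7.0708056
  Tier 1: (6973/13858)²·(1−591/6973)·41000/591 = 16.075768
  → Var(ȳ_str) = 23.146574.
Var(ȳ_srs) = (1 − 1703/13858)·49920/1703 = 25.710726.
deff = 23.146574 / 25.710726 = 0.9003.

0.9003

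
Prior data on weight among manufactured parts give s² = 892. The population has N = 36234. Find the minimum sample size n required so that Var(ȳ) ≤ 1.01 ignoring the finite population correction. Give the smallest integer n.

Without fpc, n₀ = s²/D = 892/1.01 = 883.1683.
Rounding up, n = 884.

884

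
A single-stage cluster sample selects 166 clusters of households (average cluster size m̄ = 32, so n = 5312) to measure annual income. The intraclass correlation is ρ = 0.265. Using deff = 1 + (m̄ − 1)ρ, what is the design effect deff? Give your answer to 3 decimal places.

9.215

deff = 1 + (32 − 1)·0.265 = 1 + 8.215 = 9.215.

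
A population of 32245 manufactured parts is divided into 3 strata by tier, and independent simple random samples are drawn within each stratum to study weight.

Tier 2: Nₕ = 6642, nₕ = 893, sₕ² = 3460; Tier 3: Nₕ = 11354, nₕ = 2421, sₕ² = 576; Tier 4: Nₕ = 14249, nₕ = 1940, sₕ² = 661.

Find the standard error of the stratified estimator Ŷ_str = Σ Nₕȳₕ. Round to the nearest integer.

Var(Ŷ_str) = Σₕ Nₕ²(1 − fₕ)sₕ²/nₕ.
Tier 2: 6642²·(1 − 893/6642)·3460/893 = 1.4795029 × 10^8.
Tier 3: 11354²·(1 − 2421/11354)·576/2421 = 2.4130922 × 10^7.
Tier 4: 14249²·(1 − 1940/14249)·661/1940 = 5.9759491 × 10^7.
Sum = 2.318407 × 10^8.
SE = √(2.318407 × 10^8) = 15226.

15226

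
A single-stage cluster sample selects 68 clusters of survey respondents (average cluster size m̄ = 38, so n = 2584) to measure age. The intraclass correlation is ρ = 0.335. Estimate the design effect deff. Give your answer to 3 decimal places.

deff = 1 + (38 − 1)·0.335 = 1 + 12.395 = 13.395.

13.395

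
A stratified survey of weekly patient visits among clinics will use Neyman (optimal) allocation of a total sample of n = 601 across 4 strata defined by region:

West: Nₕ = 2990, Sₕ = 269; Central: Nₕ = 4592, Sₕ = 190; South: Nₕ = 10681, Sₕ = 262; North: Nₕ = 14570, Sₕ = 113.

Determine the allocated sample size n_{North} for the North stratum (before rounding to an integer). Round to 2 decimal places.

Neyman allocation: nₕ = n·NₕSₕ / Σⱼ NⱼSⱼ.
Σ NⱼSⱼ = 2990·269 + 4592·190 + 10681·262 + 14570·113 = 6.121622 × 10^6.
n_{North} = 601·14570·113 / (6.121622 × 10^6) = 161.64.

161.64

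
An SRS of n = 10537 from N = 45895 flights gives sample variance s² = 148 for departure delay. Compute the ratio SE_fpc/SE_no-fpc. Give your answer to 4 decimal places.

f = n/N = 10537/45895 = 0.22958928.
SE_no-fpc = √(s²/n) = 0.11851474; SE_fpc = √((1−f)s²/n) = 0.10402399.
Ratio = √(1−f) = 0.87773044.

0.8777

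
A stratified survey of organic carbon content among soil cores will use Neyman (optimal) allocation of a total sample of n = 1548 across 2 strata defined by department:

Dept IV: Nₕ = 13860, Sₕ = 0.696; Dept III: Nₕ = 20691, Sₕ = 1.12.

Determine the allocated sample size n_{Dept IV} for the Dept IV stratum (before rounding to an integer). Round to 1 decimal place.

455.0

Neyman allocation: nₕ = n·NₕSₕ / Σⱼ NⱼSⱼ.
Σ NⱼSⱼ = 13860·0.696 + 20691·1.12 = 32820.48.
n_{Dept IV} = 1548·13860·0.696 / 32820.48 = 455.0.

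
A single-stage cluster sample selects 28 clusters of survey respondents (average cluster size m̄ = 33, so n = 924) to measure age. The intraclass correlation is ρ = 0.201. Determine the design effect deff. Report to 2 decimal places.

7.43

deff = 1 + (33 − 1)·0.201 = 1 + 6.432 = 7.432.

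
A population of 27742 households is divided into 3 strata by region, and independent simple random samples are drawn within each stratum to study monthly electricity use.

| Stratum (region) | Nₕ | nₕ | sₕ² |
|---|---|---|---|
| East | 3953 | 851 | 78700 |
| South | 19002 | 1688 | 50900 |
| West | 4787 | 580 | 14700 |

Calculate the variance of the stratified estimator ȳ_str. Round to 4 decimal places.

15.0271

Var(ȳ_str) = Σₕ Wₕ²(1 − fₕ)sₕ²/nₕ with Wₕ = Nₕ/N, N = 27742.
East: Wₕ = 0.14249153; term = 0.14249153²·(1 − 0.21527953)·78700/851 = 1.4734596.
South: Wₕ = 0.68495422; term = 0.68495422²·(1 − 0.08883275)·50900/1688 = 12.890404.
West: Wₕ = 0.17255425; term = 0.17255425²·(1 − 0.12116148)·14700/580 = 0.66320798.
Sum = 15.027072.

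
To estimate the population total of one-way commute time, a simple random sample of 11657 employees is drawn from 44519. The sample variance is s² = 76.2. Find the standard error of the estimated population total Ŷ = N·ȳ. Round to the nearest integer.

3092

Var(Ŷ) = N²·Var(ȳ) = N²·(1 − n/N)·s²/n.
f = 11657/44519 = 0.26184326; Var(ȳ) = 0.73815674·76.2/11657 = 0.0048252161.
Var(Ŷ) = 44519² · 0.0048252161 = 9.5632954 × 10^6.
SE(Ŷ) = √(9.5632954 × 10^6) = 3092.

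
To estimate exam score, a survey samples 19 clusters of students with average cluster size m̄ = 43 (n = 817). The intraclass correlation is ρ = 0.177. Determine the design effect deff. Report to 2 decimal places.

8.43

deff = 1 + (43 − 1)·0.177 = 1 + 7.434 = 8.434.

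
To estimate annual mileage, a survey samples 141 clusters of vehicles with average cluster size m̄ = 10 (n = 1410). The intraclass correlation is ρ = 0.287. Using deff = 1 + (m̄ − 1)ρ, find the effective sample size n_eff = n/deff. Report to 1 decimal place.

393.5

deff = 1 + (10 − 1)·0.287 = 1 + 2.583 = 3.583.
n_eff = 1410 / 3.583 = 393.5.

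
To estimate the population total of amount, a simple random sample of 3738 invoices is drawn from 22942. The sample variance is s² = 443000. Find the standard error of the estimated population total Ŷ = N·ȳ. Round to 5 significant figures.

228500

Var(Ŷ) = N²·Var(ȳ) = N²·(1 − n/N)·s²/n.
f = 3738/22942 = 0.16293261; Var(ȳ) = 0.83706739·443000/3738 = 99.20301.
Var(Ŷ) = 22942² · 99.20301 = 5.2214052 × 10^10.
SE(Ŷ) = √(5.2214052 × 10^10) = 228500.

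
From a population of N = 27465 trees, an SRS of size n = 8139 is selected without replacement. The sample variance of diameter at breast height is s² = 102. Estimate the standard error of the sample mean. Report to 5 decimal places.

Under SRS without replacement, Var(ȳ) = (1 − f)·s²/n with f = n/N = 8139/27465 = 0.29634080.
Var(ȳ) = (1 − 0.29634080)·102/8139 = 0.70365920·0.012532252 = 0.0088184345.
SE(ȳ) = √(0.0088184345) = 0.09391.

0.09391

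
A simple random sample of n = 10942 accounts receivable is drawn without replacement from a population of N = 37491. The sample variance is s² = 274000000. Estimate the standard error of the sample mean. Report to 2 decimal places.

133.16

Under SRS without replacement, Var(ȳ) = (1 − f)·s²/n with f = n/N = 10942/37491 = 0.29185671.
Var(ȳ) = (1 − 0.29185671)·274000000/10942 = 0.70814329·25041.126 = 17732.705.
SE(ȳ) = √(17732.705) = 133.16.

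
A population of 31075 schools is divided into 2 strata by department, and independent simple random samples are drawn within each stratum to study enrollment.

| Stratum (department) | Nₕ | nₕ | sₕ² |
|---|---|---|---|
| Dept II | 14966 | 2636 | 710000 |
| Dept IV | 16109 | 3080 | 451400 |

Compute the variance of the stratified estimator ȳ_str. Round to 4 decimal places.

83.3249

Var(ȳ_str) = Σₕ Wₕ²(1 − fₕ)sₕ²/nₕ with Wₕ = Nₕ/N, N = 31075.
Dept II: Wₕ = 0.48160901; term = 0.48160901²·(1 − 0.17613257)·710000/2636 = 51.47063.
Dept IV: Wₕ = 0.51839099; term = 0.51839099²·(1 − 0.19119747)·451400/3080 = 31.854312.
Sum = 83.324942.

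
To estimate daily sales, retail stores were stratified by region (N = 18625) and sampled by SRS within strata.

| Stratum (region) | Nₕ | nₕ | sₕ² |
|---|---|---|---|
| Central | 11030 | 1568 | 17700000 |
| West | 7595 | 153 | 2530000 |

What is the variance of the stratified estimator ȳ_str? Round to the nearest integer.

Var(ȳ_str) = Σₕ Wₕ²(1 − fₕ)sₕ²/nₕ with Wₕ = Nₕ/N, N = 18625.
Central: Wₕ = 0.59221477; term = 0.59221477²·(1 − 0.14215775)·17700000/1568 = 3396.1988.
West: Wₕ = 0.40778523; term = 0.40778523²·(1 − 0.02014483)·2530000/153 = 2694.3498.
Sum = 6090.5486.

6091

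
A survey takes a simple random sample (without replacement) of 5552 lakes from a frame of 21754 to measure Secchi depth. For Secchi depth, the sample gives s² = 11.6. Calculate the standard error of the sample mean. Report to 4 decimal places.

0.0394

Under SRS without replacement, Var(ȳ) = (1 − f)·s²/n with f = n/N = 5552/21754 = 0.25521743.
Var(ȳ) = (1 − 0.25521743)·11.6/5552 = 0.74478257·0.0020893372 = 0.0015561019.
SE(ȳ) = √(0.0015561019) = 0.0394.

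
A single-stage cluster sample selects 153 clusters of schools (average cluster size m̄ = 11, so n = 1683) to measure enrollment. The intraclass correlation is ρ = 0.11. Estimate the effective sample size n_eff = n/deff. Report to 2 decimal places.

801.43

deff = 1 + (11 − 1)·0.11 = 1 + 1.1 = 2.1.
n_eff = 1683 / 2.1 = 801.43.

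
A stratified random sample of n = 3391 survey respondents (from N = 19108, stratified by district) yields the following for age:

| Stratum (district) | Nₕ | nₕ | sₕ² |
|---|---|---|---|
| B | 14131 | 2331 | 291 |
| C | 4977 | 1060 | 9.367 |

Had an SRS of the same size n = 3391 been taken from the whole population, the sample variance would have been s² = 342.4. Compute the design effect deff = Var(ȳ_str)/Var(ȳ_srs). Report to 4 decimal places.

0.6921

Var(ȳ_str) = Σ Wₕ²(1−fₕ)sₕ²/nₕ with Wₕ = Nₕ/19108:
  B: (14131/19108)²·(1−2331/14131)·291/2331 = 0.057013165
  C: (4977/19108)²·(1−1060/4977)·9.367/1060 = 4.7182984 × 10^-4
  → Var(ȳ_str) = 0.057484995.
Var(ȳ_srs) = (1 − 3391/19108)·342.4/3391 = 0.083053968.
deff = 0.057484995 / 0.083053968 = 0.6921.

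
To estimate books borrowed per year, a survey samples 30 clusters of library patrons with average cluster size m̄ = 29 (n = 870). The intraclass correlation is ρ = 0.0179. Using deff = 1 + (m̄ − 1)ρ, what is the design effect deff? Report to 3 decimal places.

1.501

deff = 1 + (29 − 1)·0.0179 = 1 + 0.5012 = 1.5012.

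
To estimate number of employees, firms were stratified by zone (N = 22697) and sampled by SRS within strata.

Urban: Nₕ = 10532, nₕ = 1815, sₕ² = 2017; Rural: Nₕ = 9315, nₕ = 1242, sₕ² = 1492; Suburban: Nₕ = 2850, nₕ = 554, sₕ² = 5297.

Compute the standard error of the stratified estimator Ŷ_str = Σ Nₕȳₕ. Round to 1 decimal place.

Var(Ŷ_str) = Σₕ Nₕ²(1 − fₕ)sₕ²/nₕ.
Urban: 10532²·(1 − 1815/10532)·2017/1815 = 1.0202513 × 10^8.
Rural: 9315²·(1 − 1242/9315)·1492/1242 = 9.033687 × 10^7.
Suburban: 2850²·(1 − 554/2850)·5297/554 = 6.2565793 × 10^7.
Sum = 2.5492779 × 10^8.
SE = √(2.5492779 × 10^8) = 15966.5.

15966.5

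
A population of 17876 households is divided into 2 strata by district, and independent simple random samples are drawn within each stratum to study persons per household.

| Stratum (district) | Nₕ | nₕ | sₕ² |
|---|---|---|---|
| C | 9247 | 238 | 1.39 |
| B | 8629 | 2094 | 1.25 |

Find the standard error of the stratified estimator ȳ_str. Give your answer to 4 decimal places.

0.0403

Var(ȳ_str) = Σₕ Wₕ²(1 − fₕ)sₕ²/nₕ with Wₕ = Nₕ/N, N = 17876.
C: Wₕ = 0.51728575; term = 0.51728575²·(1 − 0.02573808)·1.39/238 = 0.0015225606.
B: Wₕ = 0.48271425; term = 0.48271425²·(1 − 0.24267007)·1.25/2094 = 1.0534131 × 10^-4.
Sum = 0.0016279019.
SE = √(0.0016279019) = 0.0403.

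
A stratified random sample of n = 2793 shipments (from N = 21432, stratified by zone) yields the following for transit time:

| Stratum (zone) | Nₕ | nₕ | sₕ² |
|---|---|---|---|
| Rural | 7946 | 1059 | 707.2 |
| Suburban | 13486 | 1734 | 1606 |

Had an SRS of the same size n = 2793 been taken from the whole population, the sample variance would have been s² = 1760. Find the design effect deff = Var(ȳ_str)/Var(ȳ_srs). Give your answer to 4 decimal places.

0.7283

Var(ȳ_str) = Σ Wₕ²(1−fₕ)sₕ²/nₕ with Wₕ = Nₕ/21432:
  Rural: (7946/21432)²·(1−1059/7946)·707.2/1059 = 0.079560872
  Suburban: (13486/21432)²·(1−1734/13486)·1606/1734 = 0.31956999
  → Var(ȳ_str) = 0.39913086.
Var(ȳ_srs) = (1 − 2793/21432)·1760/2793 = 0.5480266.
deff = 0.39913086 / 0.5480266 = 0.7283.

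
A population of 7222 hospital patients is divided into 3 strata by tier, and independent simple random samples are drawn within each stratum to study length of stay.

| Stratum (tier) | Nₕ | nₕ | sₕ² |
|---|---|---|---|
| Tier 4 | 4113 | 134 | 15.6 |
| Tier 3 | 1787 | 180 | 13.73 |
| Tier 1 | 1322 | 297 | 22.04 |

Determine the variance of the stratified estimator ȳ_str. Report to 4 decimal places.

Var(ȳ_str) = Σₕ Wₕ²(1 − fₕ)sₕ²/nₕ with Wₕ = Nₕ/N, N = 7222.
Tier 4: Wₕ = 0.56950983; term = 0.56950983²·(1 − 0.03257963)·15.6/134 = 0.036528975.
Tier 3: Wₕ = 0.24743838; term = 0.24743838²·(1 − 0.10072748)·13.73/180 = 0.0041997505.
Tier 1: Wₕ = 0.18305179; term = 0.18305179²·(1 − 0.22465961)·22.04/297 = 0.0019279488.
Sum = 0.042656674.

0.0427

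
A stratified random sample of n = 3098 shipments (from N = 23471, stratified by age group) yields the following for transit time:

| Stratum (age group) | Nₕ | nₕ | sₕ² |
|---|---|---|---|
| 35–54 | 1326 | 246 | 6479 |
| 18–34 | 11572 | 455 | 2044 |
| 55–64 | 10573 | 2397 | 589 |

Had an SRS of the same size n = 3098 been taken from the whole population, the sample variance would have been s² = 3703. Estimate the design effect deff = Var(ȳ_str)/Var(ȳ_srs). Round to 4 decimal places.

Var(ȳ_str) = Σ Wₕ²(1−fₕ)sₕ²/nₕ with Wₕ = Nₕ/23471:
  35–54: (1326/23471)²·(1−246/1326)·6479/246 = 0.068466317
  18–34: (11572/23471)²·(1−455/11572)·2044/455 = 1.0490649
  55–64: (10573/23471)²·(1−2397/10573)·589/2397 = 0.038558772
  → Var(ȳ_str) = 1.15609.
Var(ȳ_srs) = (1 − 3098/23471)·3703/3098 = 1.0375181.
deff = 1.15609 / 1.0375181 = 1.1143.

1.1143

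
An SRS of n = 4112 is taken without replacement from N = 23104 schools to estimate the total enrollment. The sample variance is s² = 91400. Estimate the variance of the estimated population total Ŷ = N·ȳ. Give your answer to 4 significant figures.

Var(Ŷ) = N²·Var(ȳ) = N²·(1 − n/N)·s²/n.
f = 4112/23104 = 0.17797784; Var(ȳ) = 0.82202216·91400/4112 = 18.271602.
Var(Ŷ) = 23104² · 18.271602 = 9.7532864 × 10^9.

9.753 × 10^9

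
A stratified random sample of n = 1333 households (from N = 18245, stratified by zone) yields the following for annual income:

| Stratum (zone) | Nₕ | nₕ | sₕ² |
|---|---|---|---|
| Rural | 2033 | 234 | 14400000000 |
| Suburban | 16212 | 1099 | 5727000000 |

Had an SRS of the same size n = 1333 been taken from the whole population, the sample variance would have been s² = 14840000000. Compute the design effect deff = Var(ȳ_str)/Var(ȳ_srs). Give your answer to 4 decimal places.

0.4372

Var(ȳ_str) = Σ Wₕ²(1−fₕ)sₕ²/nₕ with Wₕ = Nₕ/18245:
  Rural: (2033/18245)²·(1−234/2033)·14400000000/234 = 676125.7
  Suburban: (16212/18245)²·(1−1099/16212)·5727000000/1099 = 3.8355622 × 10^6
  → Var(ȳ_str) = 4.5116879 × 10^6.
Var(ȳ_srs) = (1 − 1333/18245)·14840000000/1333 = 1.031941 × 10^7.
deff = (4.5116879 × 10^6) / (1.031941 × 10^7) = 0.4372.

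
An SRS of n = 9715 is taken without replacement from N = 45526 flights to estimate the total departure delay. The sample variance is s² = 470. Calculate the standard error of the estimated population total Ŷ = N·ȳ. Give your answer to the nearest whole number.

Var(Ŷ) = N²·Var(ȳ) = N²·(1 − n/N)·s²/n.
f = 9715/45526 = 0.21339454; Var(ȳ) = 0.78660546·470/9715 = 0.038055025.
Var(Ŷ) = 45526² · 0.038055025 = 7.8873479 × 10^7.
SE(Ŷ) = √(7.8873479 × 10^7) = 8881.

8881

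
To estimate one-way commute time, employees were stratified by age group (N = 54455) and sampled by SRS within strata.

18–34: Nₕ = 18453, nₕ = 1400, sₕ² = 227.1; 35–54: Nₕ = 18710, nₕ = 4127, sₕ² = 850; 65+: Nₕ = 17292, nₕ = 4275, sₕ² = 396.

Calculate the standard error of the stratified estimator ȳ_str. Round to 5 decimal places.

0.20784

Var(ȳ_str) = Σₕ Wₕ²(1 − fₕ)sₕ²/nₕ with Wₕ = Nₕ/N, N = 54455.
18–34: Wₕ = 0.33886695; term = 0.33886695²·(1 − 0.07586842)·227.1/1400 = 0.017213982.
35–54: Wₕ = 0.34358645; term = 0.34358645²·(1 − 0.22057723)·850/4127 = 0.018950889.
65+: Wₕ = 0.31754660; term = 0.31754660²·(1 − 0.24722415)·396/4275 = 0.0070313655.
Sum = 0.043196237.
SE = √(0.043196237) = 0.20784.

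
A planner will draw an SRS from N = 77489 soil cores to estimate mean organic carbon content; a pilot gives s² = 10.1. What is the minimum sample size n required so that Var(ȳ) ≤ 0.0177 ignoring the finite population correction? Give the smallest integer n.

Without fpc, n₀ = s²/D = 10.1/0.0177 = 570.6215.
Rounding up, n = 571.

571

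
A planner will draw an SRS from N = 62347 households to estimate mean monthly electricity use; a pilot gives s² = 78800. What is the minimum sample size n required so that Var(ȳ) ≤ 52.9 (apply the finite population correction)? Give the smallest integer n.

1455

Without fpc, n₀ = s²/D = 78800/52.9 = 1489.6030.
With fpc, (1 − n/N)·s²/n ≤ D requires n ≥ n₀/(1 + n₀/N) = 1489.6030/(1 + 1489.6030/62347) = 1454.8437.
Rounding up, n = 1455.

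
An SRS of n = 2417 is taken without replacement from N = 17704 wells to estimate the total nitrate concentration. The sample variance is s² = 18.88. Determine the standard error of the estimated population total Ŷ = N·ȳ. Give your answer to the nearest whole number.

1454

Var(Ŷ) = N²·Var(ȳ) = N²·(1 − n/N)·s²/n.
f = 2417/17704 = 0.13652282; Var(ȳ) = 0.86347718·18.88/2417 = 0.0067449107.
Var(Ŷ) = 17704² · 0.0067449107 = 2.1140683 × 10^6.
SE(Ŷ) = √(2.1140683 × 10^6) = 1454.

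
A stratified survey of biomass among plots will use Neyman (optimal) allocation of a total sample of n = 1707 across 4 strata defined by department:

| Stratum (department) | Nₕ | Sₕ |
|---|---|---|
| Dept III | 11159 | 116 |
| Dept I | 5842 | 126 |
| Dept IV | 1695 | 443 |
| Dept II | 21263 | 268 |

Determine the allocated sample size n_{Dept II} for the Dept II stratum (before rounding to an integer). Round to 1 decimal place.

1147.1

Neyman allocation: nₕ = n·NₕSₕ / Σⱼ NⱼSⱼ.
Σ NⱼSⱼ = 11159·116 + 5842·126 + 1695·443 + 21263·268 = 8.479905 × 10^6.
n_{Dept II} = 1707·21263·268 / (8.479905 × 10^6) = 1147.1.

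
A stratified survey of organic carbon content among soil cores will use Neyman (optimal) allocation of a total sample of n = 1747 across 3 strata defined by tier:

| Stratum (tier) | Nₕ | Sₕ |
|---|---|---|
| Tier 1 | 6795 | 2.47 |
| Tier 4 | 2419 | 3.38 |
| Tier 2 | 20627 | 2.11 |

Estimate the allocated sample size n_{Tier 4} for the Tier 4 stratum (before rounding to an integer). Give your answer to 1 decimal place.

Neyman allocation: nₕ = n·NₕSₕ / Σⱼ NⱼSⱼ.
Σ NⱼSⱼ = 6795·2.47 + 2419·3.38 + 20627·2.11 = 68482.84.
n_{Tier 4} = 1747·2419·3.38 / 68482.84 = 208.6.

208.6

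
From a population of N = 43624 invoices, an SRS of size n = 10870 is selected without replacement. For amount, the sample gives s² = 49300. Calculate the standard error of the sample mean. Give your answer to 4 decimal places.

Under SRS without replacement, Var(ȳ) = (1 − f)·s²/n with f = n/N = 10870/43624 = 0.24917477.
Var(ȳ) = (1 − 0.24917477)·49300/10870 = 0.75082523·4.5354186 = 3.4053067.
SE(ȳ) = √(3.4053067) = 1.8453.

1.8453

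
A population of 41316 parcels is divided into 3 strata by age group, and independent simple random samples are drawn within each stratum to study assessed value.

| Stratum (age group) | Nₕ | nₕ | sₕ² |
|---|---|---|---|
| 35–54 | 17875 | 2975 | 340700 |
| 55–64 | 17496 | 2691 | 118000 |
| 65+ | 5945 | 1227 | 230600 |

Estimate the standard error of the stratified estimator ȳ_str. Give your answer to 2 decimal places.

Var(ȳ_str) = Σₕ Wₕ²(1 − fₕ)sₕ²/nₕ with Wₕ = Nₕ/N, N = 41316.
35–54: Wₕ = 0.43264111; term = 0.43264111²·(1 − 0.16643357)·340700/2975 = 17.868206.
55–64: Wₕ = 0.42346791; term = 0.42346791²·(1 − 0.15380658)·118000/2691 = 6.6539411.
65+: Wₕ = 0.14389099; term = 0.14389099²·(1 − 0.20639193)·230600/1227 = 3.0880761.
Sum = 27.610223.
SE = √(27.610223) = 5.25.

5.25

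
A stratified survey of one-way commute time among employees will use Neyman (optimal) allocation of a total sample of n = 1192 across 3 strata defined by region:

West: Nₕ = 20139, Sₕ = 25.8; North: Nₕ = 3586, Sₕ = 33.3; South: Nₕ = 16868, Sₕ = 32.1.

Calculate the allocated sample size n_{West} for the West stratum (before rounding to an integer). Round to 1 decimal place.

524.7

Neyman allocation: nₕ = n·NₕSₕ / Σⱼ NⱼSⱼ.
Σ NⱼSⱼ = 20139·25.8 + 3586·33.3 + 16868·32.1 = 1.1804628 × 10^6.
n_{West} = 1192·20139·25.8 / (1.1804628 × 10^6) = 524.7.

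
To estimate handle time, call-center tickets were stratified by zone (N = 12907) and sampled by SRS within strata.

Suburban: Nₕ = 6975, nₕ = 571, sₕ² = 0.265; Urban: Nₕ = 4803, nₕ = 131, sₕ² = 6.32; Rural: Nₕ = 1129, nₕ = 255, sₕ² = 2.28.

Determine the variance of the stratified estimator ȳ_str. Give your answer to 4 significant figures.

Var(ȳ_str) = Σₕ Wₕ²(1 − fₕ)sₕ²/nₕ with Wₕ = Nₕ/N, N = 12907.
Suburban: Wₕ = 0.54040443; term = 0.54040443²·(1 − 0.08186380)·0.265/571 = 1.2443848 × 10^-4.
Urban: Wₕ = 0.37212365; term = 0.37212365²·(1 − 0.02727462)·6.32/131 = 0.006498462.
Rural: Wₕ = 0.08747191; term = 0.08747191²·(1 − 0.22586360)·2.28/255 = 5.2960176 × 10^-5.
Sum = 0.0066758607.

0.006676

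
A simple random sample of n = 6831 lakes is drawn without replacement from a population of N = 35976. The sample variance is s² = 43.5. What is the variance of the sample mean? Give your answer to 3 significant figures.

Under SRS without replacement, Var(ȳ) = (1 − f)·s²/n with f = n/N = 6831/35976 = 0.18987658.
Var(ȳ) = (1 − 0.18987658)·43.5/6831 = 0.81012342·0.0063680281 = 0.0051588887.

0.00516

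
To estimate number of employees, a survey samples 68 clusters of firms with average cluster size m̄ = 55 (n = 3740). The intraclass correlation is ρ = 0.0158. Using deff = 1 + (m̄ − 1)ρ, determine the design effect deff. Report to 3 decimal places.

deff = 1 + (55 − 1)·0.0158 = 1 + 0.8532 = 1.8532.

1.853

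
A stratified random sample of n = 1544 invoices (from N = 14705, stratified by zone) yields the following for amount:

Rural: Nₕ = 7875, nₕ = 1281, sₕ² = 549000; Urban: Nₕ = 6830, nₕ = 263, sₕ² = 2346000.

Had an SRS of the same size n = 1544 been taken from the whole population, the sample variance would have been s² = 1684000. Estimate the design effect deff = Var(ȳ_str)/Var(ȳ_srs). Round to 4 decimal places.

2.0009

Var(ȳ_str) = Σ Wₕ²(1−fₕ)sₕ²/nₕ with Wₕ = Nₕ/14705:
  Rural: (7875/14705)²·(1−1281/7875)·549000/1281 = 102.91831
  Urban: (6830/14705)²·(1−263/6830)·2346000/263 = 1850.2479
  → Var(ȳ_str) = 1953.1662.
Var(ȳ_srs) = (1 − 1544/14705)·1684000/1544 = 976.1547.
deff = 1953.1662 / 976.1547 = 2.0009.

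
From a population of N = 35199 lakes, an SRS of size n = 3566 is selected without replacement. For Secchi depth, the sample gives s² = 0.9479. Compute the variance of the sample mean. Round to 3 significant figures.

2.39 × 10^-4

Under SRS without replacement, Var(ȳ) = (1 − f)·s²/n with f = n/N = 3566/35199 = 0.10130970.
Var(ȳ) = (1 − 0.10130970)·0.9479/3566 = 0.89869030·2.6581604 × 10^-4 = 2.388863 × 10^-4.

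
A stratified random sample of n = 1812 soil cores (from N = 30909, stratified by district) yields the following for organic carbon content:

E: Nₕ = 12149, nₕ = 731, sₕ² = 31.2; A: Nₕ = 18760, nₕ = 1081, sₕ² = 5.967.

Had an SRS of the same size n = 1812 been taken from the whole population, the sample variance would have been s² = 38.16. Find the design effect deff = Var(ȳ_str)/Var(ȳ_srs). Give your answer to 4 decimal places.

Var(ȳ_str) = Σ Wₕ²(1−fₕ)sₕ²/nₕ with Wₕ = Nₕ/30909:
  E: (12149/30909)²·(1−731/12149)·31.2/731 = 0.0061972338
  A: (18760/30909)²·(1−1081/18760)·5.967/1081 = 0.0019162447
  → Var(ȳ_str) = 0.0081134785.
Var(ȳ_srs) = (1 − 1812/30909)·38.16/1812 = 0.019825011.
deff = 0.0081134785 / 0.019825011 = 0.4093.

0.4093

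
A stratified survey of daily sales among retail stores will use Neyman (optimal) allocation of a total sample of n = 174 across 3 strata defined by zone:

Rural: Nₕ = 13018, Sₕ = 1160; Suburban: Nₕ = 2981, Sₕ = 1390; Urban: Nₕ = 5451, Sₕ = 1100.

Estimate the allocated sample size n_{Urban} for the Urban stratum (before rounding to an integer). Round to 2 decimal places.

41.34

Neyman allocation: nₕ = n·NₕSₕ / Σⱼ NⱼSⱼ.
Σ NⱼSⱼ = 13018·1160 + 2981·1390 + 5451·1100 = 2.524057 × 10^7.
n_{Urban} = 174·5451·1100 / (2.524057 × 10^7) = 41.34.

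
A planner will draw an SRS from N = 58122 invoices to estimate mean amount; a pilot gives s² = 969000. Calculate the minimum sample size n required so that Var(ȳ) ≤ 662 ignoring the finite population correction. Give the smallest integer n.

Without fpc, n₀ = s²/D = 969000/662 = 1463.7462.
Rounding up, n = 1464.

1464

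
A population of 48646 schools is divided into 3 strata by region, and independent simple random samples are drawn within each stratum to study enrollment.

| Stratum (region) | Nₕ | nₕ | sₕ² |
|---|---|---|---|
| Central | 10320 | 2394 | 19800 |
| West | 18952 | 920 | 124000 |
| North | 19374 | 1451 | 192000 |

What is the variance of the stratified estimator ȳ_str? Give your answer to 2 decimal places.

Var(ȳ_str) = Σₕ Wₕ²(1 − fₕ)sₕ²/nₕ with Wₕ = Nₕ/N, N = 48646.
Central: Wₕ = 0.21214488; term = 0.21214488²·(1 − 0.23197674)·19800/2394 = 0.28587787.
West: Wₕ = 0.38959010; term = 0.38959010²·(1 − 0.04854369)·124000/920 = 19.464289.
North: Wₕ = 0.39826502; term = 0.39826502²·(1 − 0.07489419)·192000/1451 = 19.416437.
Sum = 39.166604.

39.17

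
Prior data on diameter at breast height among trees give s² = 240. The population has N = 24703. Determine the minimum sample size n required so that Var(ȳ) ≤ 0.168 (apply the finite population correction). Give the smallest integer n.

Without fpc, n₀ = s²/D = 240/0.168 = 1428.5714.
With fpc, (1 − n/N)·s²/n ≤ D requires n ≥ n₀/(1 + n₀/N) = 1428.5714/(1 + 1428.5714/24703) = 1350.4737.
Rounding up, n = 1351.

1351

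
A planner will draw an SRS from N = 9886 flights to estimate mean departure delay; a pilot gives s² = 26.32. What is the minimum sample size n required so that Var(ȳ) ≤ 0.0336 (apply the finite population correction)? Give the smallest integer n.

Without fpc, n₀ = s²/D = 26.32/0.0336 = 783.3333.
With fpc, (1 − n/N)·s²/n ≤ D requires n ≥ n₀/(1 + n₀/N) = 783.3333/(1 + 783.3333/9886) = 725.8216.
Rounding up, n = 726.

726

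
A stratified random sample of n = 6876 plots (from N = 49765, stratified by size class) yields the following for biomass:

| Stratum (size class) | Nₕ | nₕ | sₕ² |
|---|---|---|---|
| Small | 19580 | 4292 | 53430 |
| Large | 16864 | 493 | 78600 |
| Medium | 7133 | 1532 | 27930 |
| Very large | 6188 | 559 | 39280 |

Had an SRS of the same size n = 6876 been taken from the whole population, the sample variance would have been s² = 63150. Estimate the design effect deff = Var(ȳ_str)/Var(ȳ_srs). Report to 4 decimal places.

Var(ȳ_str) = Σ Wₕ²(1−fₕ)sₕ²/nₕ with Wₕ = Nₕ/49765:
  Small: (19580/49765)²·(1−4292/19580)·53430/4292 = 1.5046684
  Large: (16864/49765)²·(1−493/16864)·78600/493 = 17.773109
  Medium: (7133/49765)²·(1−1532/7133)·27930/1532 = 0.29410469
  Very large: (6188/49765)²·(1−559/6188)·39280/559 = 0.98831004
  → Var(ȳ_str) = 20.560192.
Var(ȳ_srs) = (1 − 6876/49765)·63150/6876 = 7.9151545.
deff = 20.560192 / 7.9151545 = 2.5976.

2.5976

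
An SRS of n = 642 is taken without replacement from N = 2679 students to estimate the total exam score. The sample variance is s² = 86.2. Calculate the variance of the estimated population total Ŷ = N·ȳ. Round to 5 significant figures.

732720

Var(Ŷ) = N²·Var(ȳ) = N²·(1 − n/N)·s²/n.
f = 642/2679 = 0.23964166; Var(ȳ) = 0.76035834·86.2/642 = 0.10209173.
Var(Ŷ) = 2679² · 0.10209173 = 732716.53.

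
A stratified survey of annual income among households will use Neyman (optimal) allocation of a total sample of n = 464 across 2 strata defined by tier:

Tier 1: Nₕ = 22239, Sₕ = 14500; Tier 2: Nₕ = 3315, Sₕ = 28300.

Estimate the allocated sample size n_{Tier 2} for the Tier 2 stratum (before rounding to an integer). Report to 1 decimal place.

104.6

Neyman allocation: nₕ = n·NₕSₕ / Σⱼ NⱼSⱼ.
Σ NⱼSⱼ = 22239·14500 + 3315·28300 = 4.1628 × 10^8.
n_{Tier 2} = 464·3315·28300 / (4.1628 × 10^8) = 104.6.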